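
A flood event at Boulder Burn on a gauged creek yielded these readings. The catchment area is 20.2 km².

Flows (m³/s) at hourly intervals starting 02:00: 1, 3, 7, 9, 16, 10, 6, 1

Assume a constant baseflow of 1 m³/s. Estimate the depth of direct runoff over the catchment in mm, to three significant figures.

d ≈ 8.02 mm

Direct runoff: 0.0, 2.0, 6.0, 8.0, 15.0, 9.0, 5.0, 0.0 m³/s; ΣQ_DR = 45.00 m³/s.
V = ΣQ_DR · Δt = 45.00 × 3600 s = 1.620 × 10^5 m³.
Over A = 20.2 km², depth = V / A = 8.02 mm.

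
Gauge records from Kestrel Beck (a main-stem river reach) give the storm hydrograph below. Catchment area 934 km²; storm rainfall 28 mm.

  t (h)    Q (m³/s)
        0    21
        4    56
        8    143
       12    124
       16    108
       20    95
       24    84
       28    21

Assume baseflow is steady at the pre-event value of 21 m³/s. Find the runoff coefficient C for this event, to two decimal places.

ΣQ_DR = 484.0 m³/s; V = ΣQ_DR·Δt = 6.970 × 10^6 m³.
Runoff depth d = V / A = 7.462 mm.
C = d / P = 7.462 / 28 = 0.27.

C ≈ 0.27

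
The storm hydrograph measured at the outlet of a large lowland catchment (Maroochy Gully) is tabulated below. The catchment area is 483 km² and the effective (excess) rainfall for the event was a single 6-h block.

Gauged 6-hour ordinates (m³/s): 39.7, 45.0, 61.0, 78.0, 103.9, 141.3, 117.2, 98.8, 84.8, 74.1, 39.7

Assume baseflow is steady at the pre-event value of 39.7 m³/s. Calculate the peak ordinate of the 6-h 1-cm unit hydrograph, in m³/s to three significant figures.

U_p ≈ 50.8 m³/s

Direct runoff: 0.0, 5.3, 21.3, 38.3, 64.2, 101.6, 77.5, 59.1, 45.1, 34.4, 0.0 m³/s; ΣQ_DR = 446.8 m³/s, peak = 101.6 m³/s.
Runoff depth d = ΣQ_DR·Δt / A = 446.8 × 21600 / (483 km²) = 19.98 mm.
The 1-cm UH is the DRH scaled by (10 mm)/d, so U_p = 101.6 × 10/19.98 = 50.8 m³/s.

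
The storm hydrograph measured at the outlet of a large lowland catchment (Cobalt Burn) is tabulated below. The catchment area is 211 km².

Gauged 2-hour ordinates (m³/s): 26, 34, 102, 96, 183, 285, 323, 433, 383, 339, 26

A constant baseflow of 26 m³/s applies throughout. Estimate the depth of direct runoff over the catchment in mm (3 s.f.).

d ≈ 66.3 mm

Direct runoff: 0.0, 8.0, 76.0, 70.0, 157.0, 259.0, 297.0, 407.0, 357.0, 313.0, 0.0 m³/s; ΣQ_DR = 1944 m³/s.
V = ΣQ_DR · Δt = 1944 × 7200 s = 1.400 × 10^7 m³.
Over A = 211 km², depth = V / A = 66.3 mm.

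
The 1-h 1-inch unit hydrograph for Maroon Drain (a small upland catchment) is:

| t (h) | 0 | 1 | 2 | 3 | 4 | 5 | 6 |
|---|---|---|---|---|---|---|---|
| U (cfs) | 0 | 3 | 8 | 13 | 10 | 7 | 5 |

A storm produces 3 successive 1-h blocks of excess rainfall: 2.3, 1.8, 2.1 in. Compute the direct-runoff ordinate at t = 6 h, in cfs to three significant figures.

Q ≈ 45.1 cfs

By discrete convolution, Q_j = Σ (P_i / 1 in) · U_{j−i}.
At t = 6 h (j=6): Q = (2.3/1)·5 + (1.8/1)·7 + (2.1/1)·10 = 45.1 cfs.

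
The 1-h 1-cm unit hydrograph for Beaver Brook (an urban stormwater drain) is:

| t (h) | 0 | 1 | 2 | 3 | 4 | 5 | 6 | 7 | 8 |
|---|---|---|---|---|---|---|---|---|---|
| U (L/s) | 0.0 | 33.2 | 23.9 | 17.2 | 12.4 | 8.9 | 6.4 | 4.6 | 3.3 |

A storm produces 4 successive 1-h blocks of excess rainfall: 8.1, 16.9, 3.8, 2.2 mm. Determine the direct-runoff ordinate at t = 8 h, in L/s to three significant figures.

Q ≈ 14.8 L/s

By discrete convolution, Q_j = Σ (P_i / 10 mm) · U_{j−i}.
At t = 8 h (j=8): Q = (8.1/10)·3.3 + (16.9/10)·4.6 + (3.8/10)·6.4 + (2.2/10)·8.9 = 14.8 L/s.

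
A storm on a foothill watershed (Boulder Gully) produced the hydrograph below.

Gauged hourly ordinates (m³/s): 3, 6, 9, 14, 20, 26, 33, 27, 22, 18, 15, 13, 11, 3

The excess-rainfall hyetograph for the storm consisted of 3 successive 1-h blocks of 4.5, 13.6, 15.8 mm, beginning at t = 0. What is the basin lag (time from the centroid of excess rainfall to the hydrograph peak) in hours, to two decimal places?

t_L ≈ 4.17 h

Centroid of excess rainfall: t_c = Σ P_i·t̄_i / ΣP_i = 1.8333 h (block centres at 0.5, 1.5, 2.5 h).
Hydrograph peak occurs at t = 6 h, so basin lag t_L = 6 − 1.8333 = 4.17 h.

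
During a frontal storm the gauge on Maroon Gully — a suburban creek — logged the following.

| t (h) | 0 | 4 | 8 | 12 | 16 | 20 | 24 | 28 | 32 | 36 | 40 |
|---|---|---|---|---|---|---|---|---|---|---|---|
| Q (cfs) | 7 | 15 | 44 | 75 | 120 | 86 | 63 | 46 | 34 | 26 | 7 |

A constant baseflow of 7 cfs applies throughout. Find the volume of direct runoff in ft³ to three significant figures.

V ≈ 6.42 × 10^6 ft³

Direct-runoff ordinates (Q − Q_b): 0.0, 8.0, 37.0, 68.0, 113.0, 79.0, 56.0, 39.0, 27.0, 19.0, 0.0 cfs.
ΣQ_DR = 446.0 cfs.
With Δt = 4 h = 14400 s, V = ΣQ_DR · Δt = 446.0 × 14400 = 6.42 × 10^6 ft³.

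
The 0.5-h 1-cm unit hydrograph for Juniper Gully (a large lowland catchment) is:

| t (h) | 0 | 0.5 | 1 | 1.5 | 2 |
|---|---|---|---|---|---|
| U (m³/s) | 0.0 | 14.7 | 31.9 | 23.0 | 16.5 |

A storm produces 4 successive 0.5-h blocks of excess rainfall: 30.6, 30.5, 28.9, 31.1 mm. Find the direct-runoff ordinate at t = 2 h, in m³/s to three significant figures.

Q ≈ 259 m³/s

By discrete convolution, Q_j = Σ (P_i / 10 mm) · U_{j−i}.
At t = 2 h (j=4): Q = (30.6/10)·16.5 + (30.5/10)·23.0 + (28.9/10)·31.9 + (31.1/10)·14.7 = 259 m³/s.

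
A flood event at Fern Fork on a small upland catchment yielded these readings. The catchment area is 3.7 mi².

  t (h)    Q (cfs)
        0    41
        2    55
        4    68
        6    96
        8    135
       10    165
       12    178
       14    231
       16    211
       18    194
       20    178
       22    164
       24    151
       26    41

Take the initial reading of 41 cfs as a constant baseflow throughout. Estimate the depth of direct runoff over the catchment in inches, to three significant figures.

d ≈ 1.12 in

Direct runoff: 0.0, 14.0, 27.0, 55.0, 94.0, 124.0, 137.0, 190.0, 170.0, 153.0, 137.0, 123.0, 110.0, 0.0 cfs; ΣQ_DR = 1334 cfs.
V = ΣQ_DR · Δt = 1334 × 7200 s = 9.605 × 10^6 ft³.
Over A = 3.7 mi², depth = V / A = 1.12 in.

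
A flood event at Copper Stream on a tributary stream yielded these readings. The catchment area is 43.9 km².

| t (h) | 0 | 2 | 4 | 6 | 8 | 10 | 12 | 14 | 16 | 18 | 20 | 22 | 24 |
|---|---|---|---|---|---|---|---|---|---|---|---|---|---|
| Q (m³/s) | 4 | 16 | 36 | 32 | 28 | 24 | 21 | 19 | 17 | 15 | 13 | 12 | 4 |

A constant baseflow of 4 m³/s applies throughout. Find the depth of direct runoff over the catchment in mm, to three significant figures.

Direct runoff: 0.0, 12.0, 32.0, 28.0, 24.0, 20.0, 17.0, 15.0, 13.0, 11.0, 9.0, 8.0, 0.0 m³/s; ΣQ_DR = 189.0 m³/s.
V = ΣQ_DR · Δt = 189.0 × 7200 s = 1.361 × 10^6 m³.
Over A = 43.9 km², depth = V / A = 31.0 mm.

d ≈ 31.0 mm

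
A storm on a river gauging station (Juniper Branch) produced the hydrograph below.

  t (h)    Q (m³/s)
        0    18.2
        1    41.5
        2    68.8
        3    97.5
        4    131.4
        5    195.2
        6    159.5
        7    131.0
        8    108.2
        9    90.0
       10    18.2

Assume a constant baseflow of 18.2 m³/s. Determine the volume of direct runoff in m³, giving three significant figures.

Direct-runoff ordinates (Q − Q_b): 0.0, 23.3, 50.6, 79.3, 113.2, 177.0, 141.3, 112.8, 90.0, 71.8, 0.0 m³/s.
ΣQ_DR = 859.3 m³/s.
With Δt = 1 h = 3600 s, V = ΣQ_DR · Δt = 859.3 × 3600 = 3.09 × 10^6 m³.

V ≈ 3.09 × 10^6 m³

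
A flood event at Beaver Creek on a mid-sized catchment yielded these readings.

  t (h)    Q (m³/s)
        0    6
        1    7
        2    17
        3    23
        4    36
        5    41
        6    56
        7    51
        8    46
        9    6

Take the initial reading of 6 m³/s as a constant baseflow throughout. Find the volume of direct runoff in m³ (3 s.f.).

V ≈ 8.24 × 10^5 m³

Direct-runoff ordinates (Q − Q_b): 0.0, 1.0, 11.0, 17.0, 30.0, 35.0, 50.0, 45.0, 40.0, 0.0 m³/s.
ΣQ_DR = 229.0 m³/s.
With Δt = 1 h = 3600 s, V = ΣQ_DR · Δt = 229.0 × 3600 = 8.24 × 10^5 m³.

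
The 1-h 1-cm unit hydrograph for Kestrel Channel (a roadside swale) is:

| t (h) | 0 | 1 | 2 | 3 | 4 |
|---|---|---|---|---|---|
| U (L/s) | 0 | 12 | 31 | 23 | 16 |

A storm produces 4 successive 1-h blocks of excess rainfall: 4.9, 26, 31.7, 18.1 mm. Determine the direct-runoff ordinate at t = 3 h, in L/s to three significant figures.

By discrete convolution, Q_j = Σ (P_i / 10 mm) · U_{j−i}.
At t = 3 h (j=3): Q = (4.9/10)·23 + (26/10)·31 + (31.7/10)·12 + (18.1/10)·0 = 130 L/s.

Q ≈ 130 L/s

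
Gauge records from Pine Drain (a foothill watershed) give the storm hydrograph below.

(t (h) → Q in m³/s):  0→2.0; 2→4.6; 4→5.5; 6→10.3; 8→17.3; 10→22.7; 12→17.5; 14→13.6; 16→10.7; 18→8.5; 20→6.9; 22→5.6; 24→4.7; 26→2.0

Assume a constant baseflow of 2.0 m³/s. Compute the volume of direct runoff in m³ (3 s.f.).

Direct-runoff ordinates (Q − Q_b): 0.0, 2.6, 3.5, 8.3, 15.3, 20.7, 15.5, 11.6, 8.7, 6.5, 4.9, 3.6, 2.7, 0.0 m³/s.
ΣQ_DR = 103.9 m³/s.
With Δt = 2 h = 7200 s, V = ΣQ_DR · Δt = 103.9 × 7200 = 7.48 × 10^5 m³.

V ≈ 7.48 × 10^5 m³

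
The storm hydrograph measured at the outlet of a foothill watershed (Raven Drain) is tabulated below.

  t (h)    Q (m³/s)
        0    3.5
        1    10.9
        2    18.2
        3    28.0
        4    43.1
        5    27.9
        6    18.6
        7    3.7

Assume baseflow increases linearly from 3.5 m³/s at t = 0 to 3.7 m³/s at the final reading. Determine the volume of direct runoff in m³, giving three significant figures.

V ≈ 4.50 × 10^5 m³

Direct-runoff ordinates (Q − Q_b): 0.00, 7.37, 14.64, 24.41, 39.49, 24.26, 14.93, 0.00 m³/s.
ΣQ_DR = 125.1 m³/s.
With Δt = 1 h = 3600 s, V = ΣQ_DR · Δt = 125.1 × 3600 = 4.50 × 10^5 m³.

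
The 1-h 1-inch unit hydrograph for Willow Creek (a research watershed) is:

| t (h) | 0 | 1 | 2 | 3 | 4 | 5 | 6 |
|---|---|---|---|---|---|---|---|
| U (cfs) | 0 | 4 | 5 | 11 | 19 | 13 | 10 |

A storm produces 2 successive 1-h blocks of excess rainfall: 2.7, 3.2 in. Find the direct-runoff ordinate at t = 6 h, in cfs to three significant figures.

By discrete convolution, Q_j = Σ (P_i / 1 in) · U_{j−i}.
At t = 6 h (j=6): Q = (2.7/1)·10 + (3.2/1)·13 = 68.6 cfs.

Q ≈ 68.6 cfs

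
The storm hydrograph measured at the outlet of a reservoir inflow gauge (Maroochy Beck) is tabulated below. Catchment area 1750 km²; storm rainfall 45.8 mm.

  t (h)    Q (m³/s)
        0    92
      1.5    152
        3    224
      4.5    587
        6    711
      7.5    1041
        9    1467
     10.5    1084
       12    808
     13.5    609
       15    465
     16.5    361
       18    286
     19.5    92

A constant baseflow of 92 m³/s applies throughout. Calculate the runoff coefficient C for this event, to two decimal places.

ΣQ_DR = 6691 m³/s; V = ΣQ_DR·Δt = 3.613 × 10^7 m³.
Runoff depth d = V / A = 20.65 mm.
C = d / P = 20.65 / 45.8 = 0.45.

C ≈ 0.45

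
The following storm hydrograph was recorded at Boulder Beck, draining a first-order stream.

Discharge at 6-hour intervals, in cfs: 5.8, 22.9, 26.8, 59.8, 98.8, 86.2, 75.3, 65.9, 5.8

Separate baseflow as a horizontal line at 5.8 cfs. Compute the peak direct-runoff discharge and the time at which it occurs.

Q_p = 93.0 cfs at t = 24 h

Subtracting baseflow gives direct-runoff ordinates: 0.0, 17.1, 21.0, 54.0, 93.0, 80.4, 69.5, 60.1, 0.0 cfs.
The maximum is 93.0 cfs, occurring at the reading for t = 24 h.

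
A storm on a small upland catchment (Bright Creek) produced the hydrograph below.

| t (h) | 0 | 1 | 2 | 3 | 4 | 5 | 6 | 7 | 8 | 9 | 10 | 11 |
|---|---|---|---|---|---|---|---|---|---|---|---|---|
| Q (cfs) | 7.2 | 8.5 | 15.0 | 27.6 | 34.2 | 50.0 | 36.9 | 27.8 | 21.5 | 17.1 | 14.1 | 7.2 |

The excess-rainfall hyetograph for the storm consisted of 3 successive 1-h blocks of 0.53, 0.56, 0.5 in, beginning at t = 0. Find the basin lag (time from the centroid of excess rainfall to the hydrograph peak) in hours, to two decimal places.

Centroid of excess rainfall: t_c = Σ P_i·t̄_i / ΣP_i = 1.4811 h (block centres at 0.5, 1.5, 2.5 h).
Hydrograph peak occurs at t = 5 h, so basin lag t_L = 5 − 1.4811 = 3.52 h.

t_L ≈ 3.52 h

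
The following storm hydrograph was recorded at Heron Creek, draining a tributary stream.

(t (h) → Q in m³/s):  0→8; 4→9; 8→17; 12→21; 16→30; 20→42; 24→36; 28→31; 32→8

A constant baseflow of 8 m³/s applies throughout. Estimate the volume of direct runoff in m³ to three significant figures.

V ≈ 1.87 × 10^6 m³

Direct-runoff ordinates (Q − Q_b): 0.0, 1.0, 9.0, 13.0, 22.0, 34.0, 28.0, 23.0, 0.0 m³/s.
ΣQ_DR = 130.0 m³/s.
With Δt = 4 h = 14400 s, V = ΣQ_DR · Δt = 130.0 × 14400 = 1.87 × 10^6 m³.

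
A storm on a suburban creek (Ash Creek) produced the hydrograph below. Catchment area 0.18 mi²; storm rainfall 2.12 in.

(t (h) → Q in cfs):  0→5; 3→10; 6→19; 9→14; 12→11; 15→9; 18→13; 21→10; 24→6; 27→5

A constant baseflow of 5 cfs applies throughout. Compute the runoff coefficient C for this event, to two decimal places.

C ≈ 0.63

ΣQ_DR = 52.00 cfs; V = ΣQ_DR·Δt = 5.616 × 10^5 ft³.
Runoff depth d = V / A = 1.343 in.
C = d / P = 1.343 / 2.12 = 0.63.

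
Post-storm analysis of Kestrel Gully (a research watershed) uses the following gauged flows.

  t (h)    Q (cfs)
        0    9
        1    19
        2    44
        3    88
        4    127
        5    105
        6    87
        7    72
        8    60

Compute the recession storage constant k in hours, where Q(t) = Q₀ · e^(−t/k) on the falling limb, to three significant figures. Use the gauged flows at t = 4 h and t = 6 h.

k ≈ 5.29 h

On the falling limb, Q drops from 127 to 87 cfs between t = 4 h and t = 6 h (Δt = 2 h).
k = −Δt / ln(Q₂/Q₁) = −2 / ln(87/127) = 5.29 h.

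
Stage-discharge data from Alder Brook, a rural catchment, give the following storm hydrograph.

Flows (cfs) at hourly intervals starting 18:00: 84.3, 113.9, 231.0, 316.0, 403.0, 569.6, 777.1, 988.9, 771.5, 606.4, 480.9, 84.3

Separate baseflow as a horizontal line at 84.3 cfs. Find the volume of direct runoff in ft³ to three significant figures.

V ≈ 1.59 × 10^7 ft³

Direct-runoff ordinates (Q − Q_b): 0.0, 29.6, 146.7, 231.7, 318.7, 485.3, 692.8, 904.6, 687.2, 522.1, 396.6, 0.0 cfs.
ΣQ_DR = 4415 cfs.
With Δt = 1 h = 3600 s, V = ΣQ_DR · Δt = 4415 × 3600 = 1.59 × 10^7 ft³.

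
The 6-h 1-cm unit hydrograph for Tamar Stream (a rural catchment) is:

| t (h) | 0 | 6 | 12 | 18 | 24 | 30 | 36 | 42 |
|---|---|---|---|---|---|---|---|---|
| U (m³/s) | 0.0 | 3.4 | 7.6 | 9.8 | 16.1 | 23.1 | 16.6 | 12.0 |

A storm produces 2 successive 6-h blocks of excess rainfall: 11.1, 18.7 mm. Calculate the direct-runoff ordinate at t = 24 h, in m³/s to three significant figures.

Q ≈ 36.2 m³/s

By discrete convolution, Q_j = Σ (P_i / 10 mm) · U_{j−i}.
At t = 24 h (j=4): Q = (11.1/10)·16.1 + (18.7/10)·9.8 = 36.2 m³/s.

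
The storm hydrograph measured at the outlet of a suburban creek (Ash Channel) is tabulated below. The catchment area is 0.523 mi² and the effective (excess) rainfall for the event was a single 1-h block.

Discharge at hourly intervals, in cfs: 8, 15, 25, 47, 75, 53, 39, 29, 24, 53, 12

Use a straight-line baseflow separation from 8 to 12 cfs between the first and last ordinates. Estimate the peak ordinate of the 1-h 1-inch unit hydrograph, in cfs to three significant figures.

Direct runoff: 0.00, 6.60, 16.20, 37.80, 65.40, 43.00, 28.60, 18.20, 12.80, 41.40, 0.00 cfs; ΣQ_DR = 270.0 cfs, peak = 65.40 cfs.
Runoff depth d = ΣQ_DR·Δt / A = 270.0 × 3600 / (0.523 mi²) = 0.8000 in.
The 1-inch UH is the DRH scaled by (1 in)/d, so U_p = 65.40 × 1/0.8000 = 81.8 cfs.

U_p ≈ 81.8 cfs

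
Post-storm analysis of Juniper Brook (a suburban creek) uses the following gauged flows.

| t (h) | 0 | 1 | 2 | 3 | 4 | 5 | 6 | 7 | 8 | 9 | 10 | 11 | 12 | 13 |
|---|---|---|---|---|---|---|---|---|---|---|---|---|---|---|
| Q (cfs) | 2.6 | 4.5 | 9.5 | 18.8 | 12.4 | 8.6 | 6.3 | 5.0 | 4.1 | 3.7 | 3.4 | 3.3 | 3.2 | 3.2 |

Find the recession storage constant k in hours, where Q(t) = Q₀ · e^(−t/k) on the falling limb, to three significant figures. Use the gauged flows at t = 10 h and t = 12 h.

On the falling limb, Q drops from 3.4 to 3.2 cfs between t = 10 h and t = 12 h (Δt = 2 h).
k = −Δt / ln(Q₂/Q₁) = −2 / ln(3.2/3.4) = 33.0 h.

k ≈ 33.0 h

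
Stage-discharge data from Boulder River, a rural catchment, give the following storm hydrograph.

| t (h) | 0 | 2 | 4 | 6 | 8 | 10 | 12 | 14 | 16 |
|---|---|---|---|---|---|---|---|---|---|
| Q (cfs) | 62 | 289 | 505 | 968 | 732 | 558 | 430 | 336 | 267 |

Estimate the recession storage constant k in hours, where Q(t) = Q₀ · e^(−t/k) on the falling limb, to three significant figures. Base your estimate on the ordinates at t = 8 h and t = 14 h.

k ≈ 7.71 h

On the falling limb, Q drops from 732 to 336 cfs between t = 8 h and t = 14 h (Δt = 6 h).
k = −Δt / ln(Q₂/Q₁) = −6 / ln(336/732) = 7.71 h.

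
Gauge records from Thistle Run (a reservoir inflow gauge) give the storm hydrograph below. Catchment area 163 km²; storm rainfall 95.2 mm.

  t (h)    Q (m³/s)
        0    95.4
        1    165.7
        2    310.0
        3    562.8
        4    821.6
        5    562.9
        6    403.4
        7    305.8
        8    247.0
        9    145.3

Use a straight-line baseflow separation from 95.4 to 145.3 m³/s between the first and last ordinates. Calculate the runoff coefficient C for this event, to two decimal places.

C ≈ 0.56

ΣQ_DR = 2416 m³/s; V = ΣQ_DR·Δt = 8.699 × 10^6 m³.
Runoff depth d = V / A = 53.37 mm.
C = d / P = 53.37 / 95.2 = 0.56.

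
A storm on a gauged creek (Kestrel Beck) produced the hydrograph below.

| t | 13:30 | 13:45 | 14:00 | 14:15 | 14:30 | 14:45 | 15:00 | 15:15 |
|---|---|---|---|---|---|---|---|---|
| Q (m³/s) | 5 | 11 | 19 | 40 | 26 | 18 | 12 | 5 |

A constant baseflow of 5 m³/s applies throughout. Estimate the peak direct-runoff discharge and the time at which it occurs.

Q_p = 35.0 m³/s at t = 14:15

Subtracting baseflow gives direct-runoff ordinates: 0.0, 6.0, 14.0, 35.0, 21.0, 13.0, 7.0, 0.0 m³/s.
The maximum is 35.0 m³/s, occurring at the reading for t = 14:15.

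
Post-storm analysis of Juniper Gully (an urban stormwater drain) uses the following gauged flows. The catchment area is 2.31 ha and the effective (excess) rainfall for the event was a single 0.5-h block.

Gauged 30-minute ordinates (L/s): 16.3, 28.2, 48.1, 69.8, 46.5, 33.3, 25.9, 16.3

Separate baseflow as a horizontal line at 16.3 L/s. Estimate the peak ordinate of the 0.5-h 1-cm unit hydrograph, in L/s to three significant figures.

Direct runoff: 0.0, 11.9, 31.8, 53.5, 30.2, 17.0, 9.6, 0.0 L/s; ΣQ_DR = 154.0 L/s, peak = 53.5 L/s.
Runoff depth d = ΣQ_DR·Δt / A = 154.0 × 1800 / (2.31 ha) = 12.00 mm.
The 1-cm UH is the DRH scaled by (10 mm)/d, so U_p = 53.5 × 10/12.00 = 44.6 L/s.

U_p ≈ 44.6 L/s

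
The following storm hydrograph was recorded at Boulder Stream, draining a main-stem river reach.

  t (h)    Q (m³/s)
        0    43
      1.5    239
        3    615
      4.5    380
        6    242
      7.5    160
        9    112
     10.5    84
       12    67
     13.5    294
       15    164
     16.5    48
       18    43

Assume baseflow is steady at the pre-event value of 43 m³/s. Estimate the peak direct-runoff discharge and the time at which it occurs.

Q_p = 572.0 m³/s at t = 3 h

Subtracting baseflow gives direct-runoff ordinates: 0.0, 196.0, 572.0, 337.0, 199.0, 117.0, 69.0, 41.0, 24.0, 251.0, 121.0, 5.0, 0.0 m³/s.
The maximum is 572.0 m³/s, occurring at the reading for t = 3 h.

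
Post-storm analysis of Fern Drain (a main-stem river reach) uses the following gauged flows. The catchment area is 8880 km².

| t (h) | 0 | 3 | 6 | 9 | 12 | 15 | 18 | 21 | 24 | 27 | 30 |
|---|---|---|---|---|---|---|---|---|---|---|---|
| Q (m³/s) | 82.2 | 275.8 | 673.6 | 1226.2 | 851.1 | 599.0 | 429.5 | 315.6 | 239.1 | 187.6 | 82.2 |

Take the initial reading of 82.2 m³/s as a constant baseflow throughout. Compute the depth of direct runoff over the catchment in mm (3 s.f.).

d ≈ 4.94 mm

Direct runoff: 0.0, 193.6, 591.4, 1144.0, 768.9, 516.8, 347.3, 233.4, 156.9, 105.4, 0.0 m³/s; ΣQ_DR = 4058 m³/s.
V = ΣQ_DR · Δt = 4058 × 10800 s = 4.382 × 10^7 m³.
Over A = 8880 km², depth = V / A = 4.94 mm.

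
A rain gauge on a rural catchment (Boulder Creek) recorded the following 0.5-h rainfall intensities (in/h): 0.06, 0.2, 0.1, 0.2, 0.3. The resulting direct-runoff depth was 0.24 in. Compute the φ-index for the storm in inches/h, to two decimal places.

Only the 4 blocks with intensity above φ contribute runoff: 0.2, 0.1, 0.2, 0.3 in/h.
Σ(I−φ)·Δt = d  ⇒  (0.2+0.1+0.2+0.3 − 4φ)·0.5 = 0.24
φ = (0.8000 − 0.24/0.5) / 4 = 0.08 in/h.

φ ≈ 0.08 in/h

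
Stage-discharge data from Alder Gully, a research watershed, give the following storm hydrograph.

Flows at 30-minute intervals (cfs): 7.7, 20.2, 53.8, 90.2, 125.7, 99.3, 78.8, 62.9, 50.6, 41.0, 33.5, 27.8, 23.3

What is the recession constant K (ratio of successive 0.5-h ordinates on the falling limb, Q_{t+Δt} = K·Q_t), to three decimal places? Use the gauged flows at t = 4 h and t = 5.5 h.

Using the recession-limb readings at t = 4 h and t = 5.5 h: Q falls from 50.6 to 27.8 cfs over 3 intervals.
K = (Q₂/Q₁)^(1/3) = (27.8/50.6)^(1/3) = 0.819.

K ≈ 0.819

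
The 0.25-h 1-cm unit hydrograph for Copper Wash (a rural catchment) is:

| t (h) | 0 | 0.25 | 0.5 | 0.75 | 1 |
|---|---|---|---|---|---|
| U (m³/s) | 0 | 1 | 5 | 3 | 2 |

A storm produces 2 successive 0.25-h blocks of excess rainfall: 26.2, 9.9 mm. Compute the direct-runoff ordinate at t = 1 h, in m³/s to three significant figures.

Q ≈ 8.21 m³/s

By discrete convolution, Q_j = Σ (P_i / 10 mm) · U_{j−i}.
At t = 1 h (j=4): Q = (26.2/10)·2 + (9.9/10)·3 = 8.21 m³/s.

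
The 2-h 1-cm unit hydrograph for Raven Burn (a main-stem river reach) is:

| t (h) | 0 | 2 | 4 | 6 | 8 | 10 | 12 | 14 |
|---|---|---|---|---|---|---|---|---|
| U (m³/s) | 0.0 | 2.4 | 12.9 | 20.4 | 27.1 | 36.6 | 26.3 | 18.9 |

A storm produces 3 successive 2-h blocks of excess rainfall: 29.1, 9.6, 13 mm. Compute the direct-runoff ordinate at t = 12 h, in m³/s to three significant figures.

Q ≈ 147 m³/s

By discrete convolution, Q_j = Σ (P_i / 10 mm) · U_{j−i}.
At t = 12 h (j=6): Q = (29.1/10)·26.3 + (9.6/10)·36.6 + (13/10)·27.1 = 147 m³/s.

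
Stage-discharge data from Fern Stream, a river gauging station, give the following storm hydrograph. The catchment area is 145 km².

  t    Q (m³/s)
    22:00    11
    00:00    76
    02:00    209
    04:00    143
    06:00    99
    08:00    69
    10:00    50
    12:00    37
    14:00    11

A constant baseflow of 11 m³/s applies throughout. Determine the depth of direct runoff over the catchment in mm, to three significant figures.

Direct runoff: 0.0, 65.0, 198.0, 132.0, 88.0, 58.0, 39.0, 26.0, 0.0 m³/s; ΣQ_DR = 606.0 m³/s.
V = ΣQ_DR · Δt = 606.0 × 7200 s = 4.363 × 10^6 m³.
Over A = 145 km², depth = V / A = 30.1 mm.

d ≈ 30.1 mm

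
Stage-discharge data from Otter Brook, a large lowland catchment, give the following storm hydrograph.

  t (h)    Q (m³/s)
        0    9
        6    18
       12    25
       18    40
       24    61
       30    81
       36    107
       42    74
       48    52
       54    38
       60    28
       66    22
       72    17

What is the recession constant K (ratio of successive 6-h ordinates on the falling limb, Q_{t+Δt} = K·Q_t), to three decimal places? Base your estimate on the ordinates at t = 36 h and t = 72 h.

K ≈ 0.736

Using the recession-limb readings at t = 36 h and t = 72 h: Q falls from 107 to 17 m³/s over 6 intervals.
K = (Q₂/Q₁)^(1/6) = (17/107)^(1/6) = 0.736.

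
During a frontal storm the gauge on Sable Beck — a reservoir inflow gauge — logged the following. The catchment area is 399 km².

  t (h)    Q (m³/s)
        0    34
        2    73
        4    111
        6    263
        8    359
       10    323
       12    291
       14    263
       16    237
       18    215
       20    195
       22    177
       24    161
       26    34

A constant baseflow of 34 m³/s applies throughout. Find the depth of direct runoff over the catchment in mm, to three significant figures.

d ≈ 40.8 mm

Direct runoff: 0.0, 39.0, 77.0, 229.0, 325.0, 289.0, 257.0, 229.0, 203.0, 181.0, 161.0, 143.0, 127.0, 0.0 m³/s; ΣQ_DR = 2260 m³/s.
V = ΣQ_DR · Δt = 2260 × 7200 s = 1.627 × 10^7 m³.
Over A = 399 km², depth = V / A = 40.8 mm.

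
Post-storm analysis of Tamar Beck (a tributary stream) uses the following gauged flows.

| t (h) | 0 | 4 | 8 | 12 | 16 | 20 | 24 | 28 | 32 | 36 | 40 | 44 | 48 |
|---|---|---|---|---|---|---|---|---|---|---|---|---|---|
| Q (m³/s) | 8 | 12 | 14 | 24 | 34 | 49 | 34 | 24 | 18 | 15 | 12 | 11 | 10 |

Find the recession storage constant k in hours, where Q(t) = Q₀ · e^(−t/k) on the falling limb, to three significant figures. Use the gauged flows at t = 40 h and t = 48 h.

On the falling limb, Q drops from 12 to 10 m³/s between t = 40 h and t = 48 h (Δt = 8 h).
k = −Δt / ln(Q₂/Q₁) = −8 / ln(10/12) = 43.9 h.

k ≈ 43.9 h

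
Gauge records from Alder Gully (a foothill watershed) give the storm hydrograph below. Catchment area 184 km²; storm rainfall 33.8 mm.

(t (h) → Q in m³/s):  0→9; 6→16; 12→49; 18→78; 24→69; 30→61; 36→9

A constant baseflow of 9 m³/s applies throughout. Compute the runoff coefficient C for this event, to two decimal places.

ΣQ_DR = 228.0 m³/s; V = ΣQ_DR·Δt = 4.925 × 10^6 m³.
Runoff depth d = V / A = 26.77 mm.
C = d / P = 26.77 / 33.8 = 0.79.

C ≈ 0.79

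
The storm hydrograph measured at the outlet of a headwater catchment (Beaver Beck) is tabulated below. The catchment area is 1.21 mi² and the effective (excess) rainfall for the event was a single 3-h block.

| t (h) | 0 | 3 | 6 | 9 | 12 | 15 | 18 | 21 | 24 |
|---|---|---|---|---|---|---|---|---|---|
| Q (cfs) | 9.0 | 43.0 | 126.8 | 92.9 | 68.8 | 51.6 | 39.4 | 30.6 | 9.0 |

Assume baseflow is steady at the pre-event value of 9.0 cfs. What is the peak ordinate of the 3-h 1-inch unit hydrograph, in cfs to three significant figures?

U_p ≈ 78.6 cfs

Direct runoff: 0.0, 34.0, 117.8, 83.9, 59.8, 42.6, 30.4, 21.6, 0.0 cfs; ΣQ_DR = 390.1 cfs, peak = 117.8 cfs.
Runoff depth d = ΣQ_DR·Δt / A = 390.1 × 10800 / (1.21 mi²) = 1.499 in.
The 1-inch UH is the DRH scaled by (1 in)/d, so U_p = 117.8 × 1/1.499 = 78.6 cfs.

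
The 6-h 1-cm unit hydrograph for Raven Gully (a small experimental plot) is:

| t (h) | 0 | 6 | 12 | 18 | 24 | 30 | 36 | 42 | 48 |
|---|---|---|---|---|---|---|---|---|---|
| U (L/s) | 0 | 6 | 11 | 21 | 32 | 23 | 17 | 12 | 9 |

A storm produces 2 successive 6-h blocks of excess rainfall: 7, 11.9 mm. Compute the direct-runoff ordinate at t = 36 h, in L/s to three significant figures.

Q ≈ 39.3 L/s

By discrete convolution, Q_j = Σ (P_i / 10 mm) · U_{j−i}.
At t = 36 h (j=6): Q = (7/10)·17 + (11.9/10)·23 = 39.3 L/s.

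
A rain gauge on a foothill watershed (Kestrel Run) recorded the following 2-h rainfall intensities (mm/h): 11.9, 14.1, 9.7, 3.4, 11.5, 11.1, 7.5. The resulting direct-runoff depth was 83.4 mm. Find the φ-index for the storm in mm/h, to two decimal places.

Only the 6 blocks with intensity above φ contribute runoff: 11.9, 14.1, 9.7, 11.5, 11.1, 7.5 mm/h.
Σ(I−φ)·Δt = d  ⇒  (11.9+14.1+9.7+11.5+11.1+7.5 − 6φ)·2 = 83.4
φ = (65.80 − 83.4/2) / 6 = 4.02 mm/h.

φ ≈ 4.02 mm/h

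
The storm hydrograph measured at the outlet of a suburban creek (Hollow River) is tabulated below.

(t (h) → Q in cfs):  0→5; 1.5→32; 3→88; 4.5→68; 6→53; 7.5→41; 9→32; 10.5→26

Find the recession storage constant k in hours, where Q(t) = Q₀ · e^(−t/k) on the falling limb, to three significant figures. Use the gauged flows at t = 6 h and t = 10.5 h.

On the falling limb, Q drops from 53 to 26 cfs between t = 6 h and t = 10.5 h (Δt = 4.5 h).
k = −Δt / ln(Q₂/Q₁) = −4.5 / ln(26/53) = 6.32 h.

k ≈ 6.32 h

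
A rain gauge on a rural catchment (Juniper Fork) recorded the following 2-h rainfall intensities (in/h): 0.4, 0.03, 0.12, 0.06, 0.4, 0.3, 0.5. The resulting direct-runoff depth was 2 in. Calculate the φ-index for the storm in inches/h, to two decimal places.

φ ≈ 0.15 in/h

Only the 4 blocks with intensity above φ contribute runoff: 0.4, 0.4, 0.3, 0.5 in/h.
Σ(I−φ)·Δt = d  ⇒  (0.4+0.4+0.3+0.5 − 4φ)·2 = 2
φ = (1.600 − 2/2) / 4 = 0.15 in/h.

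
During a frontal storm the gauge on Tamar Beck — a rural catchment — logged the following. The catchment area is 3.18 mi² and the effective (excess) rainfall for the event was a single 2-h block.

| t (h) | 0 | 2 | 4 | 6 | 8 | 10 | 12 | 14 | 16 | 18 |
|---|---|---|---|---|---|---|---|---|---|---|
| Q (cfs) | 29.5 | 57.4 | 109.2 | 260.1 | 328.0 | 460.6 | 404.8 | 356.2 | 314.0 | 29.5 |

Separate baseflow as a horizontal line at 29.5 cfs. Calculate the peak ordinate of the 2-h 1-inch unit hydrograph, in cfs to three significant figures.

Direct runoff: 0.0, 27.9, 79.7, 230.6, 298.5, 431.1, 375.3, 326.7, 284.5, 0.0 cfs; ΣQ_DR = 2054 cfs, peak = 431.1 cfs.
Runoff depth d = ΣQ_DR·Δt / A = 2054 × 7200 / (3.18 mi²) = 2.002 in.
The 1-inch UH is the DRH scaled by (1 in)/d, so U_p = 431.1 × 1/2.002 = 215 cfs.

U_p ≈ 215 cfs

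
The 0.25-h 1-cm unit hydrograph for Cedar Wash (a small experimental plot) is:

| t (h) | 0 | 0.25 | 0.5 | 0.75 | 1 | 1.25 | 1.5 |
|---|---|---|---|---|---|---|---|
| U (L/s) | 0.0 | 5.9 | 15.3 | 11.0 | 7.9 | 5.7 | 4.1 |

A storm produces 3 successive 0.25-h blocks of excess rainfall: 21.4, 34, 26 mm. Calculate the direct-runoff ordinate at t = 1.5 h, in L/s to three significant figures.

Q ≈ 48.7 L/s

By discrete convolution, Q_j = Σ (P_i / 10 mm) · U_{j−i}.
At t = 1.5 h (j=6): Q = (21.4/10)·4.1 + (34/10)·5.7 + (26/10)·7.9 = 48.7 L/s.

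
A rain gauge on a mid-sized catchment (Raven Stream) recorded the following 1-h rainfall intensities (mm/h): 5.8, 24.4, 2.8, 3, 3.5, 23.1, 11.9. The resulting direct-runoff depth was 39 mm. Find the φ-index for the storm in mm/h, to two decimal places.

Only the 3 blocks with intensity above φ contribute runoff: 24.4, 23.1, 11.9 mm/h.
Σ(I−φ)·Δt = d  ⇒  (24.4+23.1+11.9 − 3φ)·1 = 39
φ = (59.40 − 39/1) / 3 = 6.80 mm/h.

φ ≈ 6.80 mm/h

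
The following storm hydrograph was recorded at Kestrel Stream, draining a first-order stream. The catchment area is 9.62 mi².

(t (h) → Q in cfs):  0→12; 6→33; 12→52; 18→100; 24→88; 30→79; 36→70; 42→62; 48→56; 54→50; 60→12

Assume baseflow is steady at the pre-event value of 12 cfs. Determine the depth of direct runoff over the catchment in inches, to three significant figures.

d ≈ 0.466 in

Direct runoff: 0.0, 21.0, 40.0, 88.0, 76.0, 67.0, 58.0, 50.0, 44.0, 38.0, 0.0 cfs; ΣQ_DR = 482.0 cfs.
V = ΣQ_DR · Δt = 482.0 × 21600 s = 1.041 × 10^7 ft³.
Over A = 9.62 mi², depth = V / A = 0.466 in.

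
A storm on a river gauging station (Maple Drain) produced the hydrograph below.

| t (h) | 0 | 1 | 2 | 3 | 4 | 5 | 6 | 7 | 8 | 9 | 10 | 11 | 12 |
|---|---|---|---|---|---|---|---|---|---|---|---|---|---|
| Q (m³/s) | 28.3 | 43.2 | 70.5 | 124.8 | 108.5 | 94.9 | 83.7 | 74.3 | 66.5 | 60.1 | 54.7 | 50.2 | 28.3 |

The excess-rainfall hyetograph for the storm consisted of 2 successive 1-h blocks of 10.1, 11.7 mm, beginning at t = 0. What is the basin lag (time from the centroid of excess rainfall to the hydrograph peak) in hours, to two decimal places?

t_L ≈ 1.96 h

Centroid of excess rainfall: t_c = Σ P_i·t̄_i / ΣP_i = 1.0367 h (block centres at 0.5, 1.5 h).
Hydrograph peak occurs at t = 3 h, so basin lag t_L = 3 − 1.0367 = 1.96 h.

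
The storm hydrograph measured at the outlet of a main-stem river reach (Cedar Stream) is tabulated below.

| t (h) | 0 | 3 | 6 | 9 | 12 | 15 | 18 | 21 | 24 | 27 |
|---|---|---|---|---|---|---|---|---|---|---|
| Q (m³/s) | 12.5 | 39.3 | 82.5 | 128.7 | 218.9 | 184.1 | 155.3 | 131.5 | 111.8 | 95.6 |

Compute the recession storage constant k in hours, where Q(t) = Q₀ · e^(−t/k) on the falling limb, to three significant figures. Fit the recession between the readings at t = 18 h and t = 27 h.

On the falling limb, Q drops from 155.3 to 95.6 m³/s between t = 18 h and t = 27 h (Δt = 9 h).
k = −Δt / ln(Q₂/Q₁) = −9 / ln(95.6/155.3) = 18.5 h.

k ≈ 18.5 h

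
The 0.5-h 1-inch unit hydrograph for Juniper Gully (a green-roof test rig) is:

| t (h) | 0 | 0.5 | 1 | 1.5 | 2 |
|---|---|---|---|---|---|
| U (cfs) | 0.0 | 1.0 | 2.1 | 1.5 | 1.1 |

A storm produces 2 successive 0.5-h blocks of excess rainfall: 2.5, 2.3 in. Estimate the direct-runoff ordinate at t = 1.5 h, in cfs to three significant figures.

By discrete convolution, Q_j = Σ (P_i / 1 in) · U_{j−i}.
At t = 1.5 h (j=3): Q = (2.5/1)·1.5 + (2.3/1)·2.1 = 8.58 cfs.

Q ≈ 8.58 cfs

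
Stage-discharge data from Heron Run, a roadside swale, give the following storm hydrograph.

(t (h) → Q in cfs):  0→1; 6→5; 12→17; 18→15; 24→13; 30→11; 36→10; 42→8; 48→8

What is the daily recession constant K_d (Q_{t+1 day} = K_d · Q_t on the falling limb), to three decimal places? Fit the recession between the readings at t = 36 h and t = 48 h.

K_d ≈ 0.640

Between t = 36 h and t = 48 h the flow falls from 10 to 8 cfs over 2×6 h = 12 h.
Per-interval ratio K = (8/10)^(1/2) = 0.8944; K_d = K^(24/6) = 0.640.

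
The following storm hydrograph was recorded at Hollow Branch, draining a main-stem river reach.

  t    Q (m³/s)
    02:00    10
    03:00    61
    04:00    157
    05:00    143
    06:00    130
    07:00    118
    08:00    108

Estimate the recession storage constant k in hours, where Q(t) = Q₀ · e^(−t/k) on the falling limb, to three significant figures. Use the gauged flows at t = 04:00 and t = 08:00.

On the falling limb, Q drops from 157 to 108 m³/s between t = 04:00 and t = 08:00 (Δt = 4 h).
k = −Δt / ln(Q₂/Q₁) = −4 / ln(108/157) = 10.7 h.

k ≈ 10.7 h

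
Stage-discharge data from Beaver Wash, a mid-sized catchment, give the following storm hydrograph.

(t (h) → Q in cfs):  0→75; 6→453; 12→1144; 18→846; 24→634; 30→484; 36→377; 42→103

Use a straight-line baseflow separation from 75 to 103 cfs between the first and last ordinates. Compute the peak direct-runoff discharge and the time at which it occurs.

Subtracting baseflow gives direct-runoff ordinates: 0.00, 374.00, 1061.00, 759.00, 543.00, 389.00, 278.00, 0.00 cfs.
The maximum is 1061.00 cfs, occurring at the reading for t = 12 h.

Q_p = 1061.00 cfs at t = 12 h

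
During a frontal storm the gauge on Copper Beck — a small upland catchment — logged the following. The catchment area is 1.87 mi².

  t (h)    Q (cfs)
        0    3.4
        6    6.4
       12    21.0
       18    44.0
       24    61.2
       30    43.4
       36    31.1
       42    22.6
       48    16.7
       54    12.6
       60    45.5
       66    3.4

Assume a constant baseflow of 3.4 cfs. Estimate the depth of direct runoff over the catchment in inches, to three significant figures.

d ≈ 1.34 in

Direct runoff: 0.0, 3.0, 17.6, 40.6, 57.8, 40.0, 27.7, 19.2, 13.3, 9.2, 42.1, 0.0 cfs; ΣQ_DR = 270.5 cfs.
V = ΣQ_DR · Δt = 270.5 × 21600 s = 5.843 × 10^6 ft³.
Over A = 1.87 mi², depth = V / A = 1.34 in.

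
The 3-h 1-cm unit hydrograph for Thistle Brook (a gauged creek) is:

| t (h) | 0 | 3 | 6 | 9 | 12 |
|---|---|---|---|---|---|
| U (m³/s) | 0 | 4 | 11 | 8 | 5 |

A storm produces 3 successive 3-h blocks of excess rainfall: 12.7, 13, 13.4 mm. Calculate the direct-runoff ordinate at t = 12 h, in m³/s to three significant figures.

Q ≈ 31.5 m³/s

By discrete convolution, Q_j = Σ (P_i / 10 mm) · U_{j−i}.
At t = 12 h (j=4): Q = (12.7/10)·5 + (13/10)·8 + (13.4/10)·11 = 31.5 m³/s.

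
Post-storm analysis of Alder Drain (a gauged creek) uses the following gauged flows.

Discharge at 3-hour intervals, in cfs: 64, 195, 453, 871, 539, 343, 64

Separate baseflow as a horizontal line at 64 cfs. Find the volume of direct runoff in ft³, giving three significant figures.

Direct-runoff ordinates (Q − Q_b): 0.0, 131.0, 389.0, 807.0, 475.0, 279.0, 0.0 cfs.
ΣQ_DR = 2081 cfs.
With Δt = 3 h = 10800 s, V = ΣQ_DR · Δt = 2081 × 10800 = 2.25 × 10^7 ft³.

V ≈ 2.25 × 10^7 ft³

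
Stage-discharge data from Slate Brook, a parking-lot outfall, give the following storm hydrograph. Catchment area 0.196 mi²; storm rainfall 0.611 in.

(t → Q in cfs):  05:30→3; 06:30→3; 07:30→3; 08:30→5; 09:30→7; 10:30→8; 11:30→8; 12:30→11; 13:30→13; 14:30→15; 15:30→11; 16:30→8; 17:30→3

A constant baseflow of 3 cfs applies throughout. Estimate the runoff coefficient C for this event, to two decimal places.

ΣQ_DR = 59.00 cfs; V = ΣQ_DR·Δt = 2.124 × 10^5 ft³.
Runoff depth d = V / A = 0.4665 in.
C = d / P = 0.4665 / 0.611 = 0.76.

C ≈ 0.76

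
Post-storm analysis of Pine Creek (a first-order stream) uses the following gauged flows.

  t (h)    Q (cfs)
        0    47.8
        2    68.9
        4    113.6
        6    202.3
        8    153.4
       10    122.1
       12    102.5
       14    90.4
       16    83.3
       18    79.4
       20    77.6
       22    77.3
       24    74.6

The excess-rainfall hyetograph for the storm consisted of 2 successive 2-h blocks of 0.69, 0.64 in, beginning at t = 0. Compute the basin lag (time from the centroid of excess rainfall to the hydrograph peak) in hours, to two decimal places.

Centroid of excess rainfall: t_c = Σ P_i·t̄_i / ΣP_i = 1.9624 h (block centres at 1, 3 h).
Hydrograph peak occurs at t = 6 h, so basin lag t_L = 6 − 1.9624 = 4.04 h.

t_L ≈ 4.04 h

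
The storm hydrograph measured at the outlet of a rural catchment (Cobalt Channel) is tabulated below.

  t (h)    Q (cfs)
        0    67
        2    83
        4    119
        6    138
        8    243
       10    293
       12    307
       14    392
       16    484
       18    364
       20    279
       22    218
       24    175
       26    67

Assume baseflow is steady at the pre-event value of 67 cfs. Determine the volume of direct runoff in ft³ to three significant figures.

Direct-runoff ordinates (Q − Q_b): 0.0, 16.0, 52.0, 71.0, 176.0, 226.0, 240.0, 325.0, 417.0, 297.0, 212.0, 151.0, 108.0, 0.0 cfs.
ΣQ_DR = 2291 cfs.
With Δt = 2 h = 7200 s, V = ΣQ_DR · Δt = 2291 × 7200 = 1.65 × 10^7 ft³.

V ≈ 1.65 × 10^7 ft³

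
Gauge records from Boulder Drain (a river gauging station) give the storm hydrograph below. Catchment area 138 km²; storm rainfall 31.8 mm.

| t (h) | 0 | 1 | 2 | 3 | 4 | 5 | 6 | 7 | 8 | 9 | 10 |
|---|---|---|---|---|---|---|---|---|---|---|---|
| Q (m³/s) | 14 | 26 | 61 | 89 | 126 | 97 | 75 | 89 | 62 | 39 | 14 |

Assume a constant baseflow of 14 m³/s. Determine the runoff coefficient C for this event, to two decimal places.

C ≈ 0.44

ΣQ_DR = 538.0 m³/s; V = ΣQ_DR·Δt = 1.937 × 10^6 m³.
Runoff depth d = V / A = 14.03 mm.
C = d / P = 14.03 / 31.8 = 0.44.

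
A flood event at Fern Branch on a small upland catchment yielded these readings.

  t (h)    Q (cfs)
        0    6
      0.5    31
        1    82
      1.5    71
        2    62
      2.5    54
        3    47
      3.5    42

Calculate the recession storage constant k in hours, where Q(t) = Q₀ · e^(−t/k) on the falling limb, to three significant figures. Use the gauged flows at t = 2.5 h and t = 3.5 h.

k ≈ 3.98 h

On the falling limb, Q drops from 54 to 42 cfs between t = 2.5 h and t = 3.5 h (Δt = 1 h).
k = −Δt / ln(Q₂/Q₁) = −1 / ln(42/54) = 3.98 h.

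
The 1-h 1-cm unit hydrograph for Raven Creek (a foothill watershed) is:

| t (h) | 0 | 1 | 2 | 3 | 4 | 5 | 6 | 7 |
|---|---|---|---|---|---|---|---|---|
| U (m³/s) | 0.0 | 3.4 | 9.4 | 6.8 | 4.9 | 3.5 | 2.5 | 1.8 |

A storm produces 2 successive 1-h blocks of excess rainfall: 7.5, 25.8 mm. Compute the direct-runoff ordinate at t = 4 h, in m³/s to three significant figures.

Q ≈ 21.2 m³/s

By discrete convolution, Q_j = Σ (P_i / 10 mm) · U_{j−i}.
At t = 4 h (j=4): Q = (7.5/10)·4.9 + (25.8/10)·6.8 = 21.2 m³/s.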